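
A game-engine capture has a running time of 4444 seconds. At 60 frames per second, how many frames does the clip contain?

Frames = 4444 × 60 = 266640.

266640 frames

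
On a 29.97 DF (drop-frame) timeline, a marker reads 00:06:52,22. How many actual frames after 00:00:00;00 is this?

Complete 10-minute blocks: 0, each 17982 frames → 0.
Remaining 6 whole minutes in the current block: 1800 + 5 × 1798 = 10790 frames.
Within the current minute: 52 × 30 + 22 − 2 = 1580 (labels ;00/;01 skipped at this minute). Total = 0 + 10790 + 1580 = 12370.

12370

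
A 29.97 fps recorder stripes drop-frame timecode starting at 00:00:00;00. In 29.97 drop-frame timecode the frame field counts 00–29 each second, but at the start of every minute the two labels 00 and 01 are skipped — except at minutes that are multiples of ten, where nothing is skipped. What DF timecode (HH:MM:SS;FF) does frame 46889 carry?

Ten DF minutes hold 17982 frames, so frame 46889 lies in block 2 (frames 35964–53945) with 10925 frames into that block.
The block's first minute is 1800 frames and the rest 1798 each; 10925 frames reaches minute 6, so 2 × 18 + 6 × 2 = 48 labels have been skipped so far.
Adding those back, label number 46889 + 48 = 46937 at 30 labels/s is 1564 s + 17 f = 0 h 26 min 4 s frame 17, i.e. 00:26:04;17.

00:26:04;17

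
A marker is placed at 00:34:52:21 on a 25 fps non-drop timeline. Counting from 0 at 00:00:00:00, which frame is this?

frame 52321

Total seconds to the label: (0 × 3600 + 34 × 60 + 52) = 2092.
Frame index = 2092 × 25 + 21 = 52321.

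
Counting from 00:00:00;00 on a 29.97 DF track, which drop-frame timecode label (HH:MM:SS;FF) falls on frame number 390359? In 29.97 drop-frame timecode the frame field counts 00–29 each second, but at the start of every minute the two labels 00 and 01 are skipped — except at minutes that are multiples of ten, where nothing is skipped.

03:37:05;01

Ten DF minutes hold 17982 frames, so frame 390359 lies in block 21 (frames 377622–395603) with 12737 frames into that block.
The block's first minute is 1800 frames and the rest 1798 each; 12737 frames reaches minute 7, so 21 × 18 + 7 × 2 = 392 labels have been skipped so far.
Adding those back, label number 390359 + 392 = 390751 at 30 labels/s is 13025 s + 1 f = 3 h 37 min 5 s frame 1, i.e. 03:37:05;01.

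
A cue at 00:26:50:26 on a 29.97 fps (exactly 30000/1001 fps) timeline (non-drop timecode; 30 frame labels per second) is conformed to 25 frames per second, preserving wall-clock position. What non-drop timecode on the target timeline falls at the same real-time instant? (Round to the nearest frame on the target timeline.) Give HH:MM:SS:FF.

00:26:52:12

Source frame index: (0×3600 + 26×60 + 50) × 30 + 26 = 48326.
Real time: 48326 / (30000/1001) = 24187163/15000 s.
Target frame: (24187163/15000) × (25) = 24187163/600 ≈ 40311.938 → 40312.
At 25 labels/s: frame 40312 → 00:26:52:12.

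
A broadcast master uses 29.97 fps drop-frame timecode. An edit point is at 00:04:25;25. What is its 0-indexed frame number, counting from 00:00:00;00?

As if non-drop at 30 labels/s: (0 × 3600 + 4 × 60 + 25) × 30 + 25 = 7975.
Minute boundaries passed: 4; those not divisible by 10: 4 − 0 = 4; dropped labels = 2 × 4 = 8.
Actual frame index = 7975 − 8 = 7967.

7967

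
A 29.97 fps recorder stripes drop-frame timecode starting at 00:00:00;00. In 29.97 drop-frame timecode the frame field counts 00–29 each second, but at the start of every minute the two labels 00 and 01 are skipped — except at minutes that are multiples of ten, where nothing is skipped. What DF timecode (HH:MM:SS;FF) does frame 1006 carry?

Each 10-minute DF block holds 10 × 60 × 30 − 9 × 2 = 17982 frames. 1006 ÷ 17982 → 0 full blocks, remainder 1006.
Within the partial block the first minute is 1800 frames and each further minute 1798, so 0 further minute boundaries passed. Total skipped labels = 18 × 0 + 2 × 0 = 0.
Non-drop label index = 1006 + 0 = 1006; at 30 labels/s that is 00:00:33:16, i.e. DF 00:00:33;16.

00:00:33;16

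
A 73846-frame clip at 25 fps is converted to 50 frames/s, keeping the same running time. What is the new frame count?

Frames at target rate = 73846 × (50) / (25) = 147692.

147692 frames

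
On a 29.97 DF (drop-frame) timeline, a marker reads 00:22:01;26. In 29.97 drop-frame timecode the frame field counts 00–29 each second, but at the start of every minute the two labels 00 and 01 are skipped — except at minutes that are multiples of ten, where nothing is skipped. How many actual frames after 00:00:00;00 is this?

39616

Complete 10-minute blocks: 2, each 17982 frames → 35964.
Remaining 2 whole minutes in the current block: 1800 + 1 × 1798 = 3598 frames.
Within the current minute: 1 × 30 + 26 − 2 = 54 (labels ;00/;01 skipped at this minute). Total = 35964 + 3598 + 54 = 39616.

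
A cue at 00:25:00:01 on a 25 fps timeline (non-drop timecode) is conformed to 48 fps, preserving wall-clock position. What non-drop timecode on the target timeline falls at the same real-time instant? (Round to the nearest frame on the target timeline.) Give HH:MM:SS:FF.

00:25:00:02

Source frame index: (0×3600 + 25×60 + 0) × 25 + 1 = 37501.
Real time: 37501 / (25) = 37501/25 s.
Target frame: (37501/25) × (48) = 1800048/25 ≈ 72001.920 → 72002.
At 48 labels/s: frame 72002 → 00:25:00:02.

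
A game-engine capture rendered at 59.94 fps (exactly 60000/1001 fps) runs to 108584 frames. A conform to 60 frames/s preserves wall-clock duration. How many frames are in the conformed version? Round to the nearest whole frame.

Frames at target rate = 108584 × (60) / (60000/1001) = 13586573/125 ≈ 108692.584.
Nearest whole frame: 108693.

108693 frames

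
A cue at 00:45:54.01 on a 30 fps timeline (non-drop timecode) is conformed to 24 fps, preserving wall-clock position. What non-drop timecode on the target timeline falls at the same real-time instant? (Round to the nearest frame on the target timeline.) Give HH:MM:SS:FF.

Source frame index: (0×3600 + 45×60 + 54) × 30 + 1 = 82621.
Real time: 82621 / (30) = 82621/30 s.
Target frame: (82621/30) × (24) = 330484/5 ≈ 66096.800 → 66097.
At 24 labels/s: frame 66097 → 00:45:54:01.

00:45:54:01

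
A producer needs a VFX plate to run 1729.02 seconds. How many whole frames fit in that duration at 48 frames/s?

Frames = 1729.02 × 48 = 2074824/25 ≈ 82992.9600.
Complete frames: 82992.

82992 frames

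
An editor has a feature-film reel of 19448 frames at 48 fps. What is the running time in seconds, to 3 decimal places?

405.167 seconds

Running time = 19448 × 1/48 = 2431/6 s ≈ 405.167 s.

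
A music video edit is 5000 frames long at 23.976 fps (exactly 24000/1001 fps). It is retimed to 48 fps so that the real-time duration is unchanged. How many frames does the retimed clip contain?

Target frames = source frames × (target rate / source rate) = 5000 × (48)/(24000/1001) = 5000 × 1001/500 = 10010.

10010 frames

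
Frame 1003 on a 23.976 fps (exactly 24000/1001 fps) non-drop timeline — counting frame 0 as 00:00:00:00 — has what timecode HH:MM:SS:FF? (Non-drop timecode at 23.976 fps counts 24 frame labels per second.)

00:00:41:19

1003 ÷ 24 = 41 full seconds, remainder 19 frames.
41 s = 0 h 0 min 41 s.
Timecode: 00:00:41:19.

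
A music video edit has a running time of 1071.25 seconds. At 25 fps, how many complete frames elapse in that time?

26781 frames

Frames = 1071.25 × 25 = 107125/4 ≈ 26781.2500.
Complete frames: 26781.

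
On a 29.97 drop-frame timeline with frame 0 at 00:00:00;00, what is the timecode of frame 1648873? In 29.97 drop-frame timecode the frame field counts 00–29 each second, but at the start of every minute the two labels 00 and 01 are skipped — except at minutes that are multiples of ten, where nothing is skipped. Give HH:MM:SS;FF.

15:16:57;13

Each 10-minute DF block holds 10 × 60 × 30 − 9 × 2 = 17982 frames. 1648873 ÷ 17982 → 91 full blocks, remainder 12511.
Within the partial block the first minute is 1800 frames and each further minute 1798, so 6 further minute boundaries passed. Total skipped labels = 18 × 91 + 2 × 6 = 1650.
Non-drop label index = 1648873 + 1650 = 1650523; at 30 labels/s that is 15:16:57:13, i.e. DF 15:16:57;13.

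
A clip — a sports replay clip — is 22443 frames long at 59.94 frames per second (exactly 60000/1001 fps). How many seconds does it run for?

Running time = 22443 / (60000/1001) = 374.42405 s.

374.42405 seconds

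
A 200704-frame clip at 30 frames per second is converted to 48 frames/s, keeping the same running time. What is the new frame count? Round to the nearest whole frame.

321126 frames

Frames at target rate = 200704 × (48) / (30) = 1605632/5 ≈ 321126.400.
Nearest whole frame: 321126.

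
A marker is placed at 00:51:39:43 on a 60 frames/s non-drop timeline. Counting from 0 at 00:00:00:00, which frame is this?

Total seconds to the label: (0 × 3600 + 51 × 60 + 39) = 3099.
Frame index = 3099 × 60 + 43 = 185983.

185983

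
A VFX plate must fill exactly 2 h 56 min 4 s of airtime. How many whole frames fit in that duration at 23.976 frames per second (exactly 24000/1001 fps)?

2 h 56 min 4 s = 10564 s.
Frames = 10564 × 24000/1001 = 253536000/1001 ≈ 253282.7173.
Complete frames: 253282.

253282 frames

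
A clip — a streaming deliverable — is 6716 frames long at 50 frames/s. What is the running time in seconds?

Running time = 6716 / (50) = 134.32 s.

134.32 seconds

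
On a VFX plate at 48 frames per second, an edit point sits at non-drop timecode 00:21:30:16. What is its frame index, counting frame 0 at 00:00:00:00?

frame 61936

Total seconds to the label: (0 × 3600 + 21 × 60 + 30) = 1290.
Frame index = 1290 × 48 + 16 = 61936.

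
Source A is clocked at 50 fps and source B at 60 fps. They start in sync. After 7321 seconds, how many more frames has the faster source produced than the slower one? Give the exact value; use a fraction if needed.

A emits 50 × 7321 = 366050 frames; B emits 60 × 7321 = 439260.
Difference = 73210 frames; B is ahead of A.

73210 frames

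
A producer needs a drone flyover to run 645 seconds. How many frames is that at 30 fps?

19350 frames

Frames = 645 × 30 = 19350.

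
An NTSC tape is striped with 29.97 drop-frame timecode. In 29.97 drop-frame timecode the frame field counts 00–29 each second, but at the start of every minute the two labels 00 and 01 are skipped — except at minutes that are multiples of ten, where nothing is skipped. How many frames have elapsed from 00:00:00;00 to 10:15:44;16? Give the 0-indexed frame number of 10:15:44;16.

As if non-drop at 30 labels/s: (10 × 3600 + 15 × 60 + 44) × 30 + 16 = 1108336.
Minute boundaries passed: 615; those not divisible by 10: 615 − 61 = 554; dropped labels = 2 × 554 = 1108.
Actual frame index = 1108336 − 1108 = 1107228.

1107228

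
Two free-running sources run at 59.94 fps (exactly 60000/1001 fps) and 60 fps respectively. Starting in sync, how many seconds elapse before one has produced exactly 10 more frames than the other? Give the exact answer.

1001/6 seconds

The gap grows by |60 − 60000/1001| = 60/1001 frames per second.
Time for a 10-frame gap: 10 ÷ (60/1001) = 1001/6 s.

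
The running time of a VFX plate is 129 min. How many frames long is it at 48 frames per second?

371520 frames

129 min = 7740 s.
Frames = 7740 × 48 = 371520.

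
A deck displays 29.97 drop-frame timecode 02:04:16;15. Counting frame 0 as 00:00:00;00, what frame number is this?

223471

Complete 10-minute blocks: 12, each 17982 frames → 215784.
Remaining 4 whole minutes in the current block: 1800 + 3 × 1798 = 7194 frames.
Within the current minute: 16 × 30 + 15 − 2 = 493 (labels ;00/;01 skipped at this minute). Total = 215784 + 7194 + 493 = 223471.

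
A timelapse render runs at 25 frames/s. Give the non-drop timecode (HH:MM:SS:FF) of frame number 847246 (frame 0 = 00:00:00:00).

847246 ÷ 25 = 33889 full seconds, remainder 21 frames.
33889 s = 9 h 24 min 49 s.
Timecode: 09:24:49:21.

09:24:49:21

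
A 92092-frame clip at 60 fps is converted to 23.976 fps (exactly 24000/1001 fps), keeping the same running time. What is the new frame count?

Target frames = source frames × (target rate / source rate) = 92092 × (24000/1001)/(60) = 92092 × 400/1001 = 36800.

36800 frames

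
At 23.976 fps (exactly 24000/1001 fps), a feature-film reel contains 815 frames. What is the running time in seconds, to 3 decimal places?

33.992 seconds

Running time = 815 × 1001/24000 = 163163/4800 s ≈ 33.992 s.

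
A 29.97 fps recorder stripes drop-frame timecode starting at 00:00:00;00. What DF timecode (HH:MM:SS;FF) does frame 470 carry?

Ten DF minutes hold 17982 frames, so frame 470 lies in block 0 (frames 0–17981) with 470 frames into that block.
The block's first minute is 1800 frames and the rest 1798 each; 470 frames reaches minute 0, so 0 × 18 + 0 × 2 = 0 labels have been skipped so far.
Adding those back, label number 470 + 0 = 470 at 30 labels/s is 15 s + 20 f = 0 h 0 min 15 s frame 20, i.e. 00:00:15;20.

00:00:15;20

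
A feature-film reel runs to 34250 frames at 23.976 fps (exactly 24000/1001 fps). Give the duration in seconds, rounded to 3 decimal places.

Running time = 34250 × 1001/24000 = 137137/96 s ≈ 1428.510 s.

1428.510 seconds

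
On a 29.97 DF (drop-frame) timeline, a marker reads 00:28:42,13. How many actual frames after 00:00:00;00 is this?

Complete 10-minute blocks: 2, each 17982 frames → 35964.
Remaining 8 whole minutes in the current block: 1800 + 7 × 1798 = 14386 frames.
Within the current minute: 42 × 30 + 13 − 2 = 1271 (labels ;00/;01 skipped at this minute). Total = 35964 + 14386 + 1271 = 51621.

51621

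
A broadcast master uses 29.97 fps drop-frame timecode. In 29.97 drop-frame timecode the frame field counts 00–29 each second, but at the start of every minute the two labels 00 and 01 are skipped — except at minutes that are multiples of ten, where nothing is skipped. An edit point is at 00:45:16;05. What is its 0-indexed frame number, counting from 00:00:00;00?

Complete 10-minute blocks: 4, each 17982 frames → 71928.
Remaining 5 whole minutes in the current block: 1800 + 4 × 1798 = 8992 frames.
Within the current minute: 16 × 30 + 5 − 2 = 483 (labels ;00/;01 skipped at this minute). Total = 71928 + 8992 + 483 = 81403.

81403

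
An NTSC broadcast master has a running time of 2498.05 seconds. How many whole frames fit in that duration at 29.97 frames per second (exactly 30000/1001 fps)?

Frames = 2498.05 × 30000/1001 = 74941500/1001 ≈ 74866.6334.
Complete frames: 74866.

74866 frames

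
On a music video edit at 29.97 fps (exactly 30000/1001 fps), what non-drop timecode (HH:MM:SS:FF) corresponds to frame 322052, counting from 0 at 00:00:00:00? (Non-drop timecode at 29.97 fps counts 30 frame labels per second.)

02:58:55:02

322052 ÷ 30 = 10735 full seconds, remainder 2 frames.
10735 s = 2 h 58 min 55 s.
Timecode: 02:58:55:02.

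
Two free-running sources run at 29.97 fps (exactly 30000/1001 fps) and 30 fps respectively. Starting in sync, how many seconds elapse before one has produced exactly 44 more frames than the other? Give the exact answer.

22022/15 seconds

The gap grows by |30 − 30000/1001| = 30/1001 frames per second.
Time for a 44-frame gap: 44 ÷ (30/1001) = 22022/15 s.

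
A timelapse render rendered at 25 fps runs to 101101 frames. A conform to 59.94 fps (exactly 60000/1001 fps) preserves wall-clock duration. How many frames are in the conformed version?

Target frames = source frames × (target rate / source rate) = 101101 × (60000/1001)/(25) = 101101 × 2400/1001 = 242400.

242400 frames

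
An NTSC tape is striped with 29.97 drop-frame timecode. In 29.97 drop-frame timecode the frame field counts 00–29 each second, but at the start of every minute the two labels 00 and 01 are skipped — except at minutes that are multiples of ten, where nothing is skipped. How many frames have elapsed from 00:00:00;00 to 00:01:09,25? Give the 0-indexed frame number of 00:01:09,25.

Complete 10-minute blocks: 0, each 17982 frames → 0.
Remaining 1 whole minute in the current block: 1800 + 0 × 1798 = 1800 frames.
Within the current minute: 9 × 30 + 25 − 2 = 293 (labels ;00/;01 skipped at this minute). Total = 0 + 1800 + 293 = 2093.

2093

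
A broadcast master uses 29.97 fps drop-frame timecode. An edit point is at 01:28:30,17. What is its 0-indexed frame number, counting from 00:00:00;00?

As if non-drop at 30 labels/s: (1 × 3600 + 28 × 60 + 30) × 30 + 17 = 159317.
Minute boundaries passed: 88; those not divisible by 10: 88 − 8 = 80; dropped labels = 2 × 80 = 160.
Actual frame index = 159317 − 160 = 159157.

159157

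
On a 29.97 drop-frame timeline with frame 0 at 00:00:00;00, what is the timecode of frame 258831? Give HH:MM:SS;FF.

Each 10-minute DF block holds 10 × 60 × 30 − 9 × 2 = 17982 frames. 258831 ÷ 17982 → 14 full blocks, remainder 7083.
Within the partial block the first minute is 1800 frames and each further minute 1798, so 3 further minute boundaries passed. Total skipped labels = 18 × 14 + 2 × 3 = 258.
Non-drop label index = 258831 + 258 = 259089; at 30 labels/s that is 02:23:56:09, i.e. DF 02:23:56;09.

02:23:56;09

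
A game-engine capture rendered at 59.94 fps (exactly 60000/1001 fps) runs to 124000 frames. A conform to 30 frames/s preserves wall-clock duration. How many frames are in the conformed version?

Target frames = source frames × (target rate / source rate) = 124000 × (30)/(60000/1001) = 124000 × 1001/2000 = 62062.

62062 frames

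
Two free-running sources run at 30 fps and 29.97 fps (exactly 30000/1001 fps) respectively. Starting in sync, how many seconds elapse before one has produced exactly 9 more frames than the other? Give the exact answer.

The gap grows by |30000/1001 − 30| = 30/1001 frames per second.
Time for a 9-frame gap: 9 ÷ (30/1001) = 300.3 s.

300.3 seconds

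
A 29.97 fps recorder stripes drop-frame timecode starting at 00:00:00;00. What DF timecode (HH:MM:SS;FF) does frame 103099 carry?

00:57:20;03

Ten DF minutes hold 17982 frames, so frame 103099 lies in block 5 (frames 89910–107891) with 13189 frames into that block.
The block's first minute is 1800 frames and the rest 1798 each; 13189 frames reaches minute 7, so 5 × 18 + 7 × 2 = 104 labels have been skipped so far.
Adding those back, label number 103099 + 104 = 103203 at 30 labels/s is 3440 s + 3 f = 0 h 57 min 20 s frame 3, i.e. 00:57:20;03.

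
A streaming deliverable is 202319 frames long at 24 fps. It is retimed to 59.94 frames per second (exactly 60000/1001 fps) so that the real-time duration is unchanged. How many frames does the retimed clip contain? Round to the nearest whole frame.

505292 frames

Frames at target rate = 202319 × (60000/1001) / (24) = 38907500/77 ≈ 505292.208.
Nearest whole frame: 505292.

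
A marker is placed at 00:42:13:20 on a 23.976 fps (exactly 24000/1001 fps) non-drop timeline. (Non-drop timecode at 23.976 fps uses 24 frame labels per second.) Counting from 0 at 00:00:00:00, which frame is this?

60812

Total seconds to the label: (0 × 3600 + 42 × 60 + 13) = 2533.
Frame index = 2533 × 24 + 20 = 60812.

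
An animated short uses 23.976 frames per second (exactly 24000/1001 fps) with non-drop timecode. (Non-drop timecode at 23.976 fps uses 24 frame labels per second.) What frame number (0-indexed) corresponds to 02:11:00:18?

188658

Total seconds to the label: (2 × 3600 + 11 × 60 + 0) = 7860.
Frame index = 7860 × 24 + 18 = 188658.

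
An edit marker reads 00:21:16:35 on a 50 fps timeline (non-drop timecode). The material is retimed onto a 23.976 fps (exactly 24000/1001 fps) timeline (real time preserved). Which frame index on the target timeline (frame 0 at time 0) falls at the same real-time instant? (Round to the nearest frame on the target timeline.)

frame 30610

Source frame index: (0×3600 + 21×60 + 16) × 50 + 35 = 63835.
Real time: 63835 / (50) = 12767/10 s.
Target frame: (12767/10) × (24000/1001) = 30640800/1001 ≈ 30610.190 → 30610.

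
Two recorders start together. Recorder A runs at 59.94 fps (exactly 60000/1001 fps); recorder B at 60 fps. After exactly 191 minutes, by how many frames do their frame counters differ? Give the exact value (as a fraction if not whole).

687600/1001 frames

191 min = 11460 s.
A emits 60000/1001 × 11460 = 687600000/1001 frames; B emits 60 × 11460 = 687600.
Difference = 687600/1001 frames (≈ 686.9131); B is ahead of A.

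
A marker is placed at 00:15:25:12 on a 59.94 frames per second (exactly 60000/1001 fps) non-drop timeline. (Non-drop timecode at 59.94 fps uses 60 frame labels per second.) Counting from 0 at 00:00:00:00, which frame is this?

55512

Total seconds to the label: (0 × 3600 + 15 × 60 + 25) = 925.
Frame index = 925 × 60 + 12 = 55512.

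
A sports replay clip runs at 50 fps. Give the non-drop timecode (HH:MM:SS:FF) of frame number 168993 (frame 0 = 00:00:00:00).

168993 ÷ 50 = 3379 full seconds, remainder 43 frames.
3379 s = 0 h 56 min 19 s.
Timecode: 00:56:19:43.

00:56:19:43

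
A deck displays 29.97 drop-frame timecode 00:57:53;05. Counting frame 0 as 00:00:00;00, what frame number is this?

Complete 10-minute blocks: 5, each 17982 frames → 89910.
Remaining 7 whole minutes in the current block: 1800 + 6 × 1798 = 12588 frames.
Within the current minute: 53 × 30 + 5 − 2 = 1593 (labels ;00/;01 skipped at this minute). Total = 89910 + 12588 + 1593 = 104091.

104091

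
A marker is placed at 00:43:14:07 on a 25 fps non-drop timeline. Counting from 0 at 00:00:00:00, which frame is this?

Total seconds to the label: (0 × 3600 + 43 × 60 + 14) = 2594.
Frame index = 2594 × 25 + 7 = 64857.

64857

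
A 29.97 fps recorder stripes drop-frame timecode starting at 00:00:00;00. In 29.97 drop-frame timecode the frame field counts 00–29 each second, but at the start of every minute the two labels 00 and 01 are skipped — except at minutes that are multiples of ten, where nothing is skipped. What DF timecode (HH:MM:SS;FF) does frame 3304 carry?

Each 10-minute DF block holds 10 × 60 × 30 − 9 × 2 = 17982 frames. 3304 ÷ 17982 → 0 full blocks, remainder 3304.
Within the partial block the first minute is 1800 frames and each further minute 1798, so 1 further minute boundary passed. Total skipped labels = 18 × 0 + 2 × 1 = 2.
Non-drop label index = 3304 + 2 = 3306; at 30 labels/s that is 00:01:50:06, i.e. DF 00:01:50;06.

00:01:50;06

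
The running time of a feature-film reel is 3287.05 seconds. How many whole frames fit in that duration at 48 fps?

157778 frames

Frames = 3287.05 × 48 = 788892/5 ≈ 157778.4000.
Complete frames: 157778.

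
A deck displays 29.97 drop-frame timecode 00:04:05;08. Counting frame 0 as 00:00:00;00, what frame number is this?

7350

As if non-drop at 30 labels/s: (0 × 3600 + 4 × 60 + 5) × 30 + 8 = 7358.
Minute boundaries passed: 4; those not divisible by 10: 4 − 0 = 4; dropped labels = 2 × 4 = 8.
Actual frame index = 7358 − 8 = 7350.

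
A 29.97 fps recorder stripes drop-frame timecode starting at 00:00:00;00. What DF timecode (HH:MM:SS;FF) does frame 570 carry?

Ten DF minutes hold 17982 frames, so frame 570 lies in block 0 (frames 0–17981) with 570 frames into that block.
The block's first minute is 1800 frames and the rest 1798 each; 570 frames reaches minute 0, so 0 × 18 + 0 × 2 = 0 labels have been skipped so far.
Adding those back, label number 570 + 0 = 570 at 30 labels/s is 19 s + 0 f = 0 h 0 min 19 s frame 0, i.e. 00:00:19;00.

00:00:19;00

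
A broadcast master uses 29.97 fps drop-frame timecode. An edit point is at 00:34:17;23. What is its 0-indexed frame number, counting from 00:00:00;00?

61671

Complete 10-minute blocks: 3, each 17982 frames → 53946.
Remaining 4 whole minutes in the current block: 1800 + 3 × 1798 = 7194 frames.
Within the current minute: 17 × 30 + 23 − 2 = 531 (labels ;00/;01 skipped at this minute). Total = 53946 + 7194 + 531 = 61671.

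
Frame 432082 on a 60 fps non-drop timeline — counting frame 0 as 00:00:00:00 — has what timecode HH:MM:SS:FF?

02:00:01:22

432082 ÷ 60 = 7201 full seconds, remainder 22 frames.
7201 s = 2 h 0 min 1 s.
Timecode: 02:00:01:22.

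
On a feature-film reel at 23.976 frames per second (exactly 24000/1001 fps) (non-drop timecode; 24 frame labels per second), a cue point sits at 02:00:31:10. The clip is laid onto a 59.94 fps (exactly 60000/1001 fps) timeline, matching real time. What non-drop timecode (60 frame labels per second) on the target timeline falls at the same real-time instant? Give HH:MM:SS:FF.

Source frame index: (2×3600 + 0×60 + 31) × 24 + 10 = 173554.
Real time: 173554 / (24000/1001) = 86863777/12000 s.
Target frame: (86863777/12000) × (60000/1001) = 433885.
At 60 labels/s: frame 433885 → 02:00:31:25.

02:00:31:25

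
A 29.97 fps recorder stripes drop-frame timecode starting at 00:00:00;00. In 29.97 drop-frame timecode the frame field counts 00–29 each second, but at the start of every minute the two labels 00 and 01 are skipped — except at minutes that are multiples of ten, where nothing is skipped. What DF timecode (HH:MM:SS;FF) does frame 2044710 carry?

18:57:05;08

Each 10-minute DF block holds 10 × 60 × 30 − 9 × 2 = 17982 frames. 2044710 ÷ 17982 → 113 full blocks, remainder 12744.
Within the partial block the first minute is 1800 frames and each further minute 1798, so 7 further minute boundaries passed. Total skipped labels = 18 × 113 + 2 × 7 = 2048.
Non-drop label index = 2044710 + 2048 = 2046758; at 30 labels/s that is 18:57:05:08, i.e. DF 18:57:05;08.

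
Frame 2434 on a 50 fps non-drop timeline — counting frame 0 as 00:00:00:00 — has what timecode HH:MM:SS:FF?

2434 ÷ 50 = 48 full seconds, remainder 34 frames.
48 s = 0 h 0 min 48 s.
Timecode: 00:00:48:34.

00:00:48:34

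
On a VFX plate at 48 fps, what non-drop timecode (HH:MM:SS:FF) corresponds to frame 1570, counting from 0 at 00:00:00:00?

1570 ÷ 48 = 32 full seconds, remainder 34 frames.
32 s = 0 h 0 min 32 s.
Timecode: 00:00:32:34.

00:00:32:34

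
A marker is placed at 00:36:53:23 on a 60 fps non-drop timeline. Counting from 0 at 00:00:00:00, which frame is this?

frame 132803

Total seconds to the label: (0 × 3600 + 36 × 60 + 53) = 2213.
Frame index = 2213 × 60 + 23 = 132803.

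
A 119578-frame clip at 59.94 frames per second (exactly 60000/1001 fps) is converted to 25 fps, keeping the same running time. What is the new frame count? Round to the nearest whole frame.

Frames at target rate = 119578 × (25) / (60000/1001) = 59848789/1200 ≈ 49873.991.
Nearest whole frame: 49874.

49874 frames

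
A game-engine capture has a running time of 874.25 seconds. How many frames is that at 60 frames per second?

Frames = 874.25 × 60 = 52455.

52455 frames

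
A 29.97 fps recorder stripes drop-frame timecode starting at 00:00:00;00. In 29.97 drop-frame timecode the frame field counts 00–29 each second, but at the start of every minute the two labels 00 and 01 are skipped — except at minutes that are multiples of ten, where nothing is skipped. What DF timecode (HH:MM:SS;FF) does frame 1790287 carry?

Ten DF minutes hold 17982 frames, so frame 1790287 lies in block 99 (frames 1780218–1798199) with 10069 frames into that block.
The block's first minute is 1800 frames and the rest 1798 each; 10069 frames reaches minute 5, so 99 × 18 + 5 × 2 = 1792 labels have been skipped so far.
Adding those back, label number 1790287 + 1792 = 1792079 at 30 labels/s is 59735 s + 29 f = 16 h 35 min 35 s frame 29, i.e. 16:35:35;29.

16:35:35;29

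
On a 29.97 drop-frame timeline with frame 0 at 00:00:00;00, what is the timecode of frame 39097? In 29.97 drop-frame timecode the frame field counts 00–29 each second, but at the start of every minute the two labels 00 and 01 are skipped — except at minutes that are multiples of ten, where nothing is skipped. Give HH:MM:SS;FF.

00:21:44;15

Ten DF minutes hold 17982 frames, so frame 39097 lies in block 2 (frames 35964–53945) with 3133 frames into that block.
The block's first minute is 1800 frames and the rest 1798 each; 3133 frames reaches minute 1, so 2 × 18 + 1 × 2 = 38 labels have been skipped so far.
Adding those back, label number 39097 + 38 = 39135 at 30 labels/s is 1304 s + 15 f = 0 h 21 min 44 s frame 15, i.e. 00:21:44;15.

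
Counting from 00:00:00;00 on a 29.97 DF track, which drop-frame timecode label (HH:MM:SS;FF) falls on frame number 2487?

00:01:22;29

Each 10-minute DF block holds 10 × 60 × 30 − 9 × 2 = 17982 frames. 2487 ÷ 17982 → 0 full blocks, remainder 2487.
Within the partial block the first minute is 1800 frames and each further minute 1798, so 1 further minute boundary passed. Total skipped labels = 18 × 0 + 2 × 1 = 2.
Non-drop label index = 2487 + 2 = 2489; at 30 labels/s that is 00:01:22:29, i.e. DF 00:01:22;29.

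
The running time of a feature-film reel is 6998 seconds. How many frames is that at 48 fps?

335904 frames

Frames = 6998 × 48 = 335904.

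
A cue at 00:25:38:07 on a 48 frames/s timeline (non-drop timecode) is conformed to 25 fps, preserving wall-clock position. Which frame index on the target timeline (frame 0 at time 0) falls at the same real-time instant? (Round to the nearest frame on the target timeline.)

frame 38454

Source frame index: (0×3600 + 25×60 + 38) × 48 + 7 = 73831.
Real time: 73831 / (48) = 73831/48 s.
Target frame: (73831/48) × (25) = 1845775/48 ≈ 38453.646 → 38454.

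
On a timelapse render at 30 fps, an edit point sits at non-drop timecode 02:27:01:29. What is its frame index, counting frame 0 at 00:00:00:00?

264659

Total seconds to the label: (2 × 3600 + 27 × 60 + 1) = 8821.
Frame index = 8821 × 30 + 29 = 264659.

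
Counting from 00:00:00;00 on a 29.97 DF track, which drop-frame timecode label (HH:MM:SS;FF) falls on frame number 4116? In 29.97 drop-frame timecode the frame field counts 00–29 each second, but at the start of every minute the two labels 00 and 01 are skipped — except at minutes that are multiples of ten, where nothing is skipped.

Ten DF minutes hold 17982 frames, so frame 4116 lies in block 0 (frames 0–17981) with 4116 frames into that block.
The block's first minute is 1800 frames and the rest 1798 each; 4116 frames reaches minute 2, so 0 × 18 + 2 × 2 = 4 labels have been skipped so far.
Adding those back, label number 4116 + 4 = 4120 at 30 labels/s is 137 s + 10 f = 0 h 2 min 17 s frame 10, i.e. 00:02:17;10.

00:02:17;10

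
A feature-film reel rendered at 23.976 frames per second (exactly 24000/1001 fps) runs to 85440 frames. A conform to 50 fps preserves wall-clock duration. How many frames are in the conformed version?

178178 frames

Target frames = source frames × (target rate / source rate) = 85440 × (50)/(24000/1001) = 85440 × 1001/480 = 178178.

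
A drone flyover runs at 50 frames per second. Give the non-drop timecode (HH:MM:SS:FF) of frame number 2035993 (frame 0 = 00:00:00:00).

2035993 ÷ 50 = 40719 full seconds, remainder 43 frames.
40719 s = 11 h 18 min 39 s.
Timecode: 11:18:39:43.

11:18:39:43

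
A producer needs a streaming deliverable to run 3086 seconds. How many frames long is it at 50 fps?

154300 frames

Frames = 3086 × 50 = 154300.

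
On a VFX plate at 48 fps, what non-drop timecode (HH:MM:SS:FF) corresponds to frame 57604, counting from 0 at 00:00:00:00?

00:20:00:04

57604 ÷ 48 = 1200 full seconds, remainder 4 frames.
1200 s = 0 h 20 min 0 s.
Timecode: 00:20:00:04.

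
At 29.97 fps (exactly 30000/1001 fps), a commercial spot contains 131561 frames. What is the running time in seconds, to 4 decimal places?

4389.7520 seconds

Running time = 131561 × 1001/30000 = 131692561/30000 s ≈ 4389.7520 s.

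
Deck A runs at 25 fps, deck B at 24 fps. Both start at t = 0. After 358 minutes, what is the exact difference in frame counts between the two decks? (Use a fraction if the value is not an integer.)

21480 frames

358 min = 21480 s.
A emits 25 × 21480 = 537000 frames; B emits 24 × 21480 = 515520.
Difference = 21480 frames; B is behind A.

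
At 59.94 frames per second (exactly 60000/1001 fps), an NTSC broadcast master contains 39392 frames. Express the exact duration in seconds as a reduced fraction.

1232231/1875 seconds

Running time = 39392 ÷ (60000/1001) = 39392 × 1001/60000 = 1232231/1875 s.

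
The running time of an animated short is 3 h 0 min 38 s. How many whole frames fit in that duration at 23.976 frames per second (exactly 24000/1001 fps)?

3 h 0 min 38 s = 10838 s.
Frames = 10838 × 24000/1001 = 260112000/1001 ≈ 259852.1479.
Complete frames: 259852.

259852 frames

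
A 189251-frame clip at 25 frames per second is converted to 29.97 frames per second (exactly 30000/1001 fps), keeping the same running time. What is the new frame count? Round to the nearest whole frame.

226874 frames

Frames at target rate = 189251 × (30000/1001) / (25) = 227101200/1001 ≈ 226874.326.
Nearest whole frame: 226874.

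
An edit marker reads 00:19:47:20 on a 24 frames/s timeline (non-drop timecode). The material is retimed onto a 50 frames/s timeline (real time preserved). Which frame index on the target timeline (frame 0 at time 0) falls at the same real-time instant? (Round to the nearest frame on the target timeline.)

frame 59392

Source frame index: (0×3600 + 19×60 + 47) × 24 + 20 = 28508.
Real time: 28508 / (24) = 7127/6 s.
Target frame: (7127/6) × (50) = 178175/3 ≈ 59391.667 → 59392.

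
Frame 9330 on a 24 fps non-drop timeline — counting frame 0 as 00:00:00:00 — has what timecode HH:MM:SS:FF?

9330 ÷ 24 = 388 full seconds, remainder 18 frames.
388 s = 0 h 6 min 28 s.
Timecode: 00:06:28:18.

00:06:28:18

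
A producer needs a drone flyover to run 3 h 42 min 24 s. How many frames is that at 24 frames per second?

3 h 42 min 24 s = 13344 s.
Frames = 13344 × 24 = 320256.

320256 frames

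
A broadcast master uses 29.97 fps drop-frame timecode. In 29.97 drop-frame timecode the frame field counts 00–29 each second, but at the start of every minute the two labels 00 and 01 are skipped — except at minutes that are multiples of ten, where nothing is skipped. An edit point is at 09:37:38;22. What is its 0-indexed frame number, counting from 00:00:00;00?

As if non-drop at 30 labels/s: (9 × 3600 + 37 × 60 + 38) × 30 + 22 = 1039762.
Minute boundaries passed: 577; those not divisible by 10: 577 − 57 = 520; dropped labels = 2 × 520 = 1040.
Actual frame index = 1039762 − 1040 = 1038722.

1038722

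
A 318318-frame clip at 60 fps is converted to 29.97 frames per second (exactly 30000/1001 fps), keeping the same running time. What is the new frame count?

Target frames = source frames × (target rate / source rate) = 318318 × (30000/1001)/(60) = 318318 × 500/1001 = 159000.

159000 frames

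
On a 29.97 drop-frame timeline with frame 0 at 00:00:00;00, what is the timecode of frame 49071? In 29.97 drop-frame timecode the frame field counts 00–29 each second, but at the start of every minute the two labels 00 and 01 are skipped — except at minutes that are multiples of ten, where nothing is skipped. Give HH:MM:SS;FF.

00:27:17;11

Each 10-minute DF block holds 10 × 60 × 30 − 9 × 2 = 17982 frames. 49071 ÷ 17982 → 2 full blocks, remainder 13107.
Within the partial block the first minute is 1800 frames and each further minute 1798, so 7 further minute boundaries passed. Total skipped labels = 18 × 2 + 2 × 7 = 50.
Non-drop label index = 49071 + 50 = 49121; at 30 labels/s that is 00:27:17:11, i.e. DF 00:27:17;11.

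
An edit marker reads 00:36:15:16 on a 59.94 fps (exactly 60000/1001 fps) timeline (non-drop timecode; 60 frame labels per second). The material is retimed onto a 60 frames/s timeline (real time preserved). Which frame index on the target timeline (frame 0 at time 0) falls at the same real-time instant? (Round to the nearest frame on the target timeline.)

Source frame index: (0×3600 + 36×60 + 15) × 60 + 16 = 130516.
Real time: 130516 / (60000/1001) = 32661629/15000 s.
Target frame: (32661629/15000) × (60) = 32661629/250 ≈ 130646.516 → 130647.

frame 130647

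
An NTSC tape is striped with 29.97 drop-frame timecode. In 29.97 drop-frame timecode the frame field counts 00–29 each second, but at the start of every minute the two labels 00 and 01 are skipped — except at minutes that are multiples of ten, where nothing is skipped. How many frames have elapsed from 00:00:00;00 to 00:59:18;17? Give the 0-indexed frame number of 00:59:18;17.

As if non-drop at 30 labels/s: (0 × 3600 + 59 × 60 + 18) × 30 + 17 = 106757.
Minute boundaries passed: 59; those not divisible by 10: 59 − 5 = 54; dropped labels = 2 × 54 = 108.
Actual frame index = 106757 − 108 = 106649.

106649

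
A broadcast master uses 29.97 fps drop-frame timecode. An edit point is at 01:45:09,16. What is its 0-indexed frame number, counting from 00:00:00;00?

As if non-drop at 30 labels/s: (1 × 3600 + 45 × 60 + 9) × 30 + 16 = 189286.
Minute boundaries passed: 105; those not divisible by 10: 105 − 10 = 95; dropped labels = 2 × 95 = 190.
Actual frame index = 189286 − 190 = 189096.

189096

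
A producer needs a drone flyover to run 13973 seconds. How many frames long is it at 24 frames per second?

Frames = 13973 × 24 = 335352.

335352 frames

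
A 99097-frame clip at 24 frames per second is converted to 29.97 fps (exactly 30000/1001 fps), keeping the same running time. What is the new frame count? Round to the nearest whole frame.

123748 frames

Frames at target rate = 99097 × (30000/1001) / (24) = 123871250/1001 ≈ 123747.502.
Nearest whole frame: 123748.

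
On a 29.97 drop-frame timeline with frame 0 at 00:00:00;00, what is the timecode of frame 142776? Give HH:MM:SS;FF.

Each 10-minute DF block holds 10 × 60 × 30 − 9 × 2 = 17982 frames. 142776 ÷ 17982 → 7 full blocks, remainder 16902.
Within the partial block the first minute is 1800 frames and each further minute 1798, so 9 further minute boundaries passed. Total skipped labels = 18 × 7 + 2 × 9 = 144.
Non-drop label index = 142776 + 144 = 142920; at 30 labels/s that is 01:19:24:00, i.e. DF 01:19:24;00.

01:19:24;00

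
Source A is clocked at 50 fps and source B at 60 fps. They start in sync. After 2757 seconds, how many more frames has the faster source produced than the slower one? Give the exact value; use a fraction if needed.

27570 frames

A emits 50 × 2757 = 137850 frames; B emits 60 × 2757 = 165420.
Difference = 27570 frames; B is ahead of A.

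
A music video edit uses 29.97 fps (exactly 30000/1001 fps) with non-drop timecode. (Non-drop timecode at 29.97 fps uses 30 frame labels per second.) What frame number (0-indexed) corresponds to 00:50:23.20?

Total seconds to the label: (0 × 3600 + 50 × 60 + 23) = 3023.
Frame index = 3023 × 30 + 20 = 90710.

frame 90710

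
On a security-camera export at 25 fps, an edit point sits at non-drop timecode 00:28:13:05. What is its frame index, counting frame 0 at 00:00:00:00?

42330

Total seconds to the label: (0 × 3600 + 28 × 60 + 13) = 1693.
Frame index = 1693 × 25 + 5 = 42330.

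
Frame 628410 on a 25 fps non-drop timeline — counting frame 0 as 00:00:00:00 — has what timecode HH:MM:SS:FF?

628410 ÷ 25 = 25136 full seconds, remainder 10 frames.
25136 s = 6 h 58 min 56 s.
Timecode: 06:58:56:10.

06:58:56:10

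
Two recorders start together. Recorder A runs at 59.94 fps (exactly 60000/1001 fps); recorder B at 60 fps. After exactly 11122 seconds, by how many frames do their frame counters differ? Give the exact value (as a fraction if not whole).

A emits 60000/1001 × 11122 = 667320000/1001 frames; B emits 60 × 11122 = 667320.
Difference = 667320/1001 frames (≈ 666.6533); B is ahead of A.

667320/1001 frames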